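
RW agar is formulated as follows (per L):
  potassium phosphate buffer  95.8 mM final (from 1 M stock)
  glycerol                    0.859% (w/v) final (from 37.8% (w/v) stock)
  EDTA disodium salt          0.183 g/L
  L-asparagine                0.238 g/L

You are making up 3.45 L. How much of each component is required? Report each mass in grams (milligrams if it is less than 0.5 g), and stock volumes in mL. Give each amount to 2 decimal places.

potassium phosphate buffer 330.51 mL; glycerol 78.40 mL; EDTA disodium salt 0.63 g; L-asparagine 0.82 g

Working volume: 3.45 L.
potassium phosphate buffer: dilute stock: 95.8 mM × 3450 mL ÷ 1000 mM = 330.51 mL
glycerol: V = C2·V2/C1 = 0.859% ÷ 37.8% × 3450 mL = 78.40 mL
EDTA disodium salt: 0.183 g/L × 3.45 L = 0.63 g
L-asparagine: 0.238 g/L × 3.45 L = 0.82 g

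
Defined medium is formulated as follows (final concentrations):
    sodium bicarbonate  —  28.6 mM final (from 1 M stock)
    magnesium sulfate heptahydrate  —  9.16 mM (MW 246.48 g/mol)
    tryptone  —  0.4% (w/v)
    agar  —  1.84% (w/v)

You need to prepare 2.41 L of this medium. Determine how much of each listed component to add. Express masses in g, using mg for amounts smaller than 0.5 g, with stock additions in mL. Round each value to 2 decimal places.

Working volume: 2.41 L.
sodium bicarbonate: C1V1 = C2V2 → 28.6 mM × 2410 mL ÷ 1000 mM = 68.93 mL
magnesium sulfate heptahydrate: 9.16 mmol/L × 246.48 g/mol × 2.41 L ÷ 1000 = 5.44 g
tryptone: 0.4 g per 100 mL × 2410 mL ÷ 100 = 9.64 g
agar: 1.84 g per 100 mL × 2410 mL ÷ 100 = 44.34 g

sodium bicarbonate 68.93 mL; magnesium sulfate heptahydrate 5.44 g; tryptone 9.64 g; agar 44.34 g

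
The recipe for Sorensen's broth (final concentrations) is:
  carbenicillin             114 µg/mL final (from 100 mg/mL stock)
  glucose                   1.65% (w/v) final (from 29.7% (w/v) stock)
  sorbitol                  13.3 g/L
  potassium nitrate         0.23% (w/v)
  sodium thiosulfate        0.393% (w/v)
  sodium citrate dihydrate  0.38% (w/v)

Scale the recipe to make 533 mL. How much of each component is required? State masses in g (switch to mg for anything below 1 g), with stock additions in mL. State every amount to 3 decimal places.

Target volume = 533 mL = 0.533 L.
carbenicillin: V = C2·V2/C1 = 114 µg/mL × 533 mL ÷ 100000 µg/mL = 0.608 mL
glucose: dilute stock: 1.65% ÷ 29.7% × 533 mL = 29.611 mL
sorbitol: 13.3 g/L × 0.533 L = 7.089 g
potassium nitrate: 0.23% w/v = 2.3 g/L → 2.3 × 0.533 L = 1.226 g
sodium thiosulfate: 0.393 g per 100 mL × 533 mL ÷ 100 = 2.095 g
sodium citrate dihydrate: 0.38% w/v = 3.8 g/L → 3.8 × 0.533 L = 2.025 g

carbenicillin 0.608 mL; glucose 29.611 mL; sorbitol 7.089 g; potassium nitrate 1.226 g; sodium thiosulfate 2.095 g; sodium citrate dihydrate 2.025 g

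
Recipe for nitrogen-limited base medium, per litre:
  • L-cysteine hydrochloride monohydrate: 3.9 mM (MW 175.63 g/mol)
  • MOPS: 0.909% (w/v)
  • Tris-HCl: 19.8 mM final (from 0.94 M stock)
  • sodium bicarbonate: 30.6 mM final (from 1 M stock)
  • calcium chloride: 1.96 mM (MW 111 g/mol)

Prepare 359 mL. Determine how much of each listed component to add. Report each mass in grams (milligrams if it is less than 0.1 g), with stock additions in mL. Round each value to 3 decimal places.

Working volume: 359 mL = 0.359 L.
L-cysteine hydrochloride monohydrate: 3.9 mmol/L × 175.63 g/mol × 0.359 L ÷ 1000 = 0.246 g
MOPS: 0.909 g per 100 mL × 359 mL ÷ 100 = 3.263 g
Tris-HCl: V = C2·V2/C1 = 19.8 mM × 359 mL ÷ 940 mM = 7.562 mL
sodium bicarbonate: C1V1 = C2V2 → 30.6 mM × 359 mL ÷ 1000 mM = 10.985 mL
calcium chloride: 1.96 mmol/L × 111 mg/mmol × 0.359 L = 78.104 mg

L-cysteine hydrochloride monohydrate 0.246 g; MOPS 3.263 g; Tris-HCl 7.562 mL; sodium bicarbonate 10.985 mL; calcium chloride 78.104 mg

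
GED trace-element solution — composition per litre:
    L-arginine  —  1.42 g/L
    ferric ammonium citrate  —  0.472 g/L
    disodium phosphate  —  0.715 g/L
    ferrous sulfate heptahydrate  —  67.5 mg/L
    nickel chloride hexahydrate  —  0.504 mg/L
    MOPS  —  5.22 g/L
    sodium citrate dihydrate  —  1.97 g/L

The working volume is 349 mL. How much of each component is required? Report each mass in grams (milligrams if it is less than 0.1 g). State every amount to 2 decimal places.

Scale factor relative to 1 L: 0.349.
L-arginine: 1.42 g/L × 0.349 L = 0.50 g
ferric ammonium citrate: 0.472 g/L × 0.349 L = 0.16 g
disodium phosphate: 0.715 g/L × 0.349 L = 0.25 g
ferrous sulfate heptahydrate: 67.5 mg/L × 0.349 L = 23.56 mg
nickel chloride hexahydrate: 0.504 mg/L × 0.349 L = 0.18 mg
MOPS: 5.22 g/L × 0.349 L = 1.82 g
sodium citrate dihydrate: 1.97 g/L × 0.349 L = 0.69 g

L-arginine 0.50 g; ferric ammonium citrate 0.16 g; disodium phosphate 0.25 g; ferrous sulfate heptahydrate 23.56 mg; nickel chloride hexahydrate 0.18 mg; MOPS 1.82 g; sodium citrate dihydrate 0.69 g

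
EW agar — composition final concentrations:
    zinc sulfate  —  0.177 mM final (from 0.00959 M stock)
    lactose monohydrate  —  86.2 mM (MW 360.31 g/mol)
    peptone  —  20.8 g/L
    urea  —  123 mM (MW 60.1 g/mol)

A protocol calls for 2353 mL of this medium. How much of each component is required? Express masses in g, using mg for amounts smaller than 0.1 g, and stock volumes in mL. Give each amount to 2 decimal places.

Working volume: 2353 mL = 2.353 L.
zinc sulfate: C1V1 = C2V2 → 0.177 mM × 2353 mL ÷ 9.59 mM = 43.43 mL
lactose monohydrate: 86.2 mmol/L × 360.31 g/mol × 2.353 L ÷ 1000 = 73.08 g
peptone: 20.8 g/L × 2.353 L = 48.94 g
urea: 123 mmol/L × 60.1 g/mol × 2.353 L ÷ 1000 = 17.39 g

zinc sulfate 43.43 mL; lactose monohydrate 73.08 g; peptone 48.94 g; urea 17.39 g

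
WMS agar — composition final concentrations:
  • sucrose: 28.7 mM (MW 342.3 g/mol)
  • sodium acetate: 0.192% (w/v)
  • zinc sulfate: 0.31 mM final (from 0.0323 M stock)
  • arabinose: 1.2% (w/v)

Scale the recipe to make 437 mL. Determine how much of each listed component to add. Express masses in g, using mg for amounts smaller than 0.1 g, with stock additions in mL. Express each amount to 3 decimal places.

Working volume: 437 mL = 0.437 L.
sucrose: 28.7 mmol/L × 342.3 g/mol × 0.437 L ÷ 1000 = 4.293 g
sodium acetate: 0.192 g per 100 mL × 437 mL ÷ 100 = 0.839 g
zinc sulfate: V = C2·V2/C1 = 0.31 mM × 437 mL ÷ 32.3 mM = 4.194 mL
arabinose: 1.2 g per 100 mL × 437 mL ÷ 100 = 5.244 g

sucrose 4.293 g; sodium acetate 0.839 g; zinc sulfate 4.194 mL; arabinose 5.244 g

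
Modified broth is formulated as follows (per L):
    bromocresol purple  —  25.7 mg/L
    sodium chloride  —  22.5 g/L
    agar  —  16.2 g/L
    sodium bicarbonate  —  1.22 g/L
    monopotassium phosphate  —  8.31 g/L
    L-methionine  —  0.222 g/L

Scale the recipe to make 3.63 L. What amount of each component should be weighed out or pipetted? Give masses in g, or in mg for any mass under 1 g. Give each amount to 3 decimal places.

Working volume: 3.63 L.
bromocresol purple: 25.7 mg/L × 3.63 L = 93.291 mg
sodium chloride: 22.5 g/L × 3.63 L = 81.675 g
agar: 16.2 g/L × 3.63 L = 58.806 g
sodium bicarbonate: 1.22 g/L × 3.63 L = 4.429 g
monopotassium phosphate: 8.31 g/L × 3.63 L = 30.165 g
L-methionine: 0.222 g/L × 3.63 L = 0.80586 g = 805.860 mg

bromocresol purple 93.291 mg; sodium chloride 81.675 g; agar 58.806 g; sodium bicarbonate 4.429 g; monopotassium phosphate 30.165 g; L-methionine 805.860 mg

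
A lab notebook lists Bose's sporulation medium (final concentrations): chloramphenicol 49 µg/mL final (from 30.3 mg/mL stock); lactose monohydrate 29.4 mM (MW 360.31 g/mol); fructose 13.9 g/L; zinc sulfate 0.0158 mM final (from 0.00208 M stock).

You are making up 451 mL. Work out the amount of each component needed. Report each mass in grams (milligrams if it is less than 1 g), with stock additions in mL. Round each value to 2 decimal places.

Target volume = 451 mL = 0.451 L.
chloramphenicol: C1V1 = C2V2 → 49 µg/mL × 451 mL ÷ 30300 µg/mL = 0.73 mL
lactose monohydrate: 29.4 mmol/L × 360.31 g/mol × 0.451 L ÷ 1000 = 4.78 g
fructose: 13.9 g/L × 0.451 L = 6.27 g
zinc sulfate: V = C2·V2/C1 = 0.0158 mM × 451 mL ÷ 2.08 mM = 3.43 mL

chloramphenicol 0.73 mL; lactose monohydrate 4.78 g; fructose 6.27 g; zinc sulfate 3.43 mL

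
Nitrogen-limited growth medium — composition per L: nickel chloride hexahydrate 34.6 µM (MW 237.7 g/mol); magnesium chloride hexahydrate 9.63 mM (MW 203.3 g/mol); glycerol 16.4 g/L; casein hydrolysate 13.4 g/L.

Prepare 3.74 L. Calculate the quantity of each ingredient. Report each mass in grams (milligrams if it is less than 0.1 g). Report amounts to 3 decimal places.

nickel chloride hexahydrate 30.759 mg; magnesium chloride hexahydrate 7.322 g; glycerol 61.336 g; casein hydrolysate 50.116 g

Working volume: 3.74 L.
nickel chloride hexahydrate: 34.6 µmol/L × 237.7 g/mol × 3.74 L ÷ 1000 = 30.759 mg
magnesium chloride hexahydrate: 9.63 mmol/L × 203.3 g/mol × 3.74 L ÷ 1000 = 7.322 g
glycerol: 16.4 g/L × 3.74 L = 61.336 g
casein hydrolysate: 13.4 g/L × 3.74 L = 50.116 g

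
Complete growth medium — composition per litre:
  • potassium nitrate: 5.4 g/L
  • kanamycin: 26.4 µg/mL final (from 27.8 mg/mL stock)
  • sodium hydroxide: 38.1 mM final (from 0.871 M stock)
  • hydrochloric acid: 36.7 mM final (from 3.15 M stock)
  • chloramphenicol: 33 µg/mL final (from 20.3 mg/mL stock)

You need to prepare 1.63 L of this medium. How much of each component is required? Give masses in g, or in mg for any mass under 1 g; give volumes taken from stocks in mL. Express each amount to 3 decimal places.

Scale factor relative to 1 L: 1.63.
potassium nitrate: 5.4 g/L × 1.63 L = 8.802 g
kanamycin: dilute stock: 26.4 µg/mL × 1630 mL ÷ 27800 µg/mL = 1.548 mL
sodium hydroxide: V = C2·V2/C1 = 38.1 mM × 1630 mL ÷ 871 mM = 71.301 mL
hydrochloric acid: C1V1 = C2V2 → 36.7 mM × 1630 mL ÷ 3150 mM = 18.991 mL
chloramphenicol: dilute stock: 33 µg/mL × 1630 mL ÷ 20300 µg/mL = 2.650 mL

potassium nitrate 8.802 g; kanamycin 1.548 mL; sodium hydroxide 71.301 mL; hydrochloric acid 18.991 mL; chloramphenicol 2.650 mL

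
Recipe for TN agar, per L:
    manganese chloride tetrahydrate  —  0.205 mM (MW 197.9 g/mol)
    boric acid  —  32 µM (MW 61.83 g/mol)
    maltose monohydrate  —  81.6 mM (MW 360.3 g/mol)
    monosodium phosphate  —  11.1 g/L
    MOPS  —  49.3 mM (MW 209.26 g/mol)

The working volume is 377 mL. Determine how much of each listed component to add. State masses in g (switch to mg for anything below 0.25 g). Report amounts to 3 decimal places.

manganese chloride tetrahydrate 15.295 mg; boric acid 0.746 mg; maltose monohydrate 11.084 g; monosodium phosphate 4.185 g; MOPS 3.889 g

Target volume = 377 mL = 0.377 L.
manganese chloride tetrahydrate: 0.205 mmol/L × 197.9 mg/mmol × 0.377 L = 15.295 mg
boric acid: 32 µmol/L × 61.83 g/mol × 0.377 L ÷ 1000 = 0.746 mg
maltose monohydrate: 81.6 mmol/L × 360.3 g/mol × 0.377 L ÷ 1000 = 11.084 g
monosodium phosphate: 11.1 g/L × 0.377 L = 4.185 g
MOPS: 49.3 mmol/L × 209.26 g/mol × 0.377 L ÷ 1000 = 3.889 g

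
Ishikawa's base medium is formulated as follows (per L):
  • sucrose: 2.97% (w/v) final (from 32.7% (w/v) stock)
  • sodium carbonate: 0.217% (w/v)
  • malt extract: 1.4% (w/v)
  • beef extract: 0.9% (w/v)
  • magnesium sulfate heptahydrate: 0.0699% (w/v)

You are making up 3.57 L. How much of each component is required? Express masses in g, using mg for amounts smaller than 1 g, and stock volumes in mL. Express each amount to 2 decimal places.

Working volume: 3.57 L.
sucrose: dilute stock: 2.97% ÷ 32.7% × 3570 mL = 324.25 mL
sodium carbonate: 0.217% w/v = 2.17 g/L → 2.17 × 3.57 L = 7.75 g
malt extract: 1.4 g per 100 mL × 3570 mL ÷ 100 = 49.98 g
beef extract: 0.9 g per 100 mL × 3570 mL ÷ 100 = 32.13 g
magnesium sulfate heptahydrate: 0.0699% w/v = 0.699 g/L → 0.699 × 3.57 L = 2.50 g

sucrose 324.25 mL; sodium carbonate 7.75 g; malt extract 49.98 g; beef extract 32.13 g; magnesium sulfate heptahydrate 2.50 g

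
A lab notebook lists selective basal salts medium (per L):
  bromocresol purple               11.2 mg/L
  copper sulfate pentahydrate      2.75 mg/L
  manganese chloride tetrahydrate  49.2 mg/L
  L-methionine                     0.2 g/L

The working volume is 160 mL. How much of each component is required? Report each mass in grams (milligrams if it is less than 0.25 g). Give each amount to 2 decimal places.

bromocresol purple 1.79 mg; copper sulfate pentahydrate 0.44 mg; manganese chloride tetrahydrate 7.87 mg; L-methionine 32.00 mg

Working volume: 160 mL = 0.16 L.
bromocresol purple: 11.2 mg/L × 0.16 L = 1.79 mg
copper sulfate pentahydrate: 2.75 mg/L × 0.16 L = 0.44 mg
manganese chloride tetrahydrate: 49.2 mg/L × 0.16 L = 7.87 mg
L-methionine: 0.2 g/L × 0.16 L = 0.032 g = 32.00 mg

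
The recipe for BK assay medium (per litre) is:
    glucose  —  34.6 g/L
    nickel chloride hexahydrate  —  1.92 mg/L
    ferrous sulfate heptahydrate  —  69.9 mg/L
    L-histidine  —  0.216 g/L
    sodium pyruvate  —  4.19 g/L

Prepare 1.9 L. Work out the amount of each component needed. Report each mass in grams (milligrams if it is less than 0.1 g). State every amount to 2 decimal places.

Scale factor relative to 1 L: 1.9.
glucose: 34.6 g/L × 1.9 L = 65.74 g
nickel chloride hexahydrate: 1.92 mg/L × 1.9 L = 3.65 mg
ferrous sulfate heptahydrate: 69.9 mg/L × 1.9 L = 132.81 mg = 0.13 g
L-histidine: 0.216 g/L × 1.9 L = 0.41 g
sodium pyruvate: 4.19 g/L × 1.9 L = 7.96 g

glucose 65.74 g; nickel chloride hexahydrate 3.65 mg; ferrous sulfate heptahydrate 0.13 g; L-histidine 0.41 g; sodium pyruvate 7.96 g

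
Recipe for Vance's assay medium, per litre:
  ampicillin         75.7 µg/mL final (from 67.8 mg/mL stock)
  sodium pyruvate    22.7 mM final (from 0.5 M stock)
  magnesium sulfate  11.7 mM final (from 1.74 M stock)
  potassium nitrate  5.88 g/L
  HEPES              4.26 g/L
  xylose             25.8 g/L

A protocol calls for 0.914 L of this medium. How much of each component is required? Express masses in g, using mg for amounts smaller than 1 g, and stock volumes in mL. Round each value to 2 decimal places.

Scale factor relative to 1 L: 0.914.
ampicillin: V = C2·V2/C1 = 75.7 µg/mL × 914 mL ÷ 67800 µg/mL = 1.02 mL
sodium pyruvate: dilute stock: 22.7 mM × 914 mL ÷ 500 mM = 41.50 mL
magnesium sulfate: V = C2·V2/C1 = 11.7 mM × 914 mL ÷ 1740 mM = 6.15 mL
potassium nitrate: 5.88 g/L × 0.914 L = 5.37 g
HEPES: 4.26 g/L × 0.914 L = 3.89 g
xylose: 25.8 g/L × 0.914 L = 23.58 g

ampicillin 1.02 mL; sodium pyruvate 41.50 mL; magnesium sulfate 6.15 mL; potassium nitrate 5.37 g; HEPES 3.89 g; xylose 23.58 g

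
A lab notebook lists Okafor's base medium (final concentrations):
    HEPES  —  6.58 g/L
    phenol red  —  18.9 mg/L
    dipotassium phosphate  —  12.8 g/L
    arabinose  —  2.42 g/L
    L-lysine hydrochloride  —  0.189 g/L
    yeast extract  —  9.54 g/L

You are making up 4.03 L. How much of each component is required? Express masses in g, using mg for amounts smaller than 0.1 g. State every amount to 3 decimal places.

Scale factor relative to 1 L: 4.03.
HEPES: 6.58 g/L × 4.03 L = 26.517 g
phenol red: 18.9 mg/L × 4.03 L = 76.167 mg
dipotassium phosphate: 12.8 g/L × 4.03 L = 51.584 g
arabinose: 2.42 g/L × 4.03 L = 9.753 g
L-lysine hydrochloride: 0.189 g/L × 4.03 L = 0.762 g
yeast extract: 9.54 g/L × 4.03 L = 38.446 g

HEPES 26.517 g; phenol red 76.167 mg; dipotassium phosphate 51.584 g; arabinose 9.753 g; L-lysine hydrochloride 0.762 g; yeast extract 38.446 g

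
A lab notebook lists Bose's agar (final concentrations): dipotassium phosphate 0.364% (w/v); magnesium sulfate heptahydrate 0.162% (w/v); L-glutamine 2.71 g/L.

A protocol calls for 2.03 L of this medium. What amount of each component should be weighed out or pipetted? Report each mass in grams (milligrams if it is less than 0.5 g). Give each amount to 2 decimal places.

Scale factor relative to 1 L: 2.03.
dipotassium phosphate: 0.364% w/v = 3.64 g/L → 3.64 × 2.03 L = 7.39 g
magnesium sulfate heptahydrate: 0.162% w/v = 1.62 g/L → 1.62 × 2.03 L = 3.29 g
L-glutamine: 2.71 g/L × 2.03 L = 5.50 g

dipotassium phosphate 7.39 g; magnesium sulfate heptahydrate 3.29 g; L-glutamine 5.50 g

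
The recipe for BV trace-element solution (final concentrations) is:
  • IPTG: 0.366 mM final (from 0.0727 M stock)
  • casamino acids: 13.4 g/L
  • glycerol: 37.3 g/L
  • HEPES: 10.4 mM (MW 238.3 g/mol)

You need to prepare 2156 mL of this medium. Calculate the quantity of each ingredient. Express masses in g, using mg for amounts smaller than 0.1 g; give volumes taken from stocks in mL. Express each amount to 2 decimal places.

Target volume = 2156 mL = 2.156 L.
IPTG: V = C2·V2/C1 = 0.366 mM × 2156 mL ÷ 72.7 mM = 10.85 mL
casamino acids: 13.4 g/L × 2.156 L = 28.89 g
glycerol: 37.3 g/L × 2.156 L = 80.42 g
HEPES: 10.4 mmol/L × 238.3 g/mol × 2.156 L ÷ 1000 = 5.34 g

IPTG 10.85 mL; casamino acids 28.89 g; glycerol 80.42 g; HEPES 5.34 g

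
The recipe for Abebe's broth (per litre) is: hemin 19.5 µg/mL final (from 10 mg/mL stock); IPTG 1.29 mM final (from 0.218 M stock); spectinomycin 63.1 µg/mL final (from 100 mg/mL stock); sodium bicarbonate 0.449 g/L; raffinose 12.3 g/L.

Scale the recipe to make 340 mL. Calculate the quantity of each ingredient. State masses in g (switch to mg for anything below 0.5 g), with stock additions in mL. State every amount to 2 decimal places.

Scale factor relative to 1 L: 0.34.
hemin: V = C2·V2/C1 = 19.5 µg/mL × 340 mL ÷ 10000 µg/mL = 0.66 mL
IPTG: V = C2·V2/C1 = 1.29 mM × 340 mL ÷ 218 mM = 2.01 mL
spectinomycin: V = C2·V2/C1 = 63.1 µg/mL × 340 mL ÷ 100000 µg/mL = 0.21 mL
sodium bicarbonate: 0.449 g/L × 0.34 L = 0.15266 g = 152.66 mg
raffinose: 12.3 g/L × 0.34 L = 4.18 g

hemin 0.66 mL; IPTG 2.01 mL; spectinomycin 0.21 mL; sodium bicarbonate 152.66 mg; raffinose 4.18 g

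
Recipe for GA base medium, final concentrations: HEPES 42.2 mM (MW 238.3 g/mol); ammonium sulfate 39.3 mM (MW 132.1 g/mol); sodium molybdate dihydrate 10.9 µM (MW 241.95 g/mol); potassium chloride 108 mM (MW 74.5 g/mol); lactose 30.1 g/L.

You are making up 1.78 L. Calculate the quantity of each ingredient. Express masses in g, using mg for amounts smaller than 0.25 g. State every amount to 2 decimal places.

HEPES 17.90 g; ammonium sulfate 9.24 g; sodium molybdate dihydrate 4.69 mg; potassium chloride 14.32 g; lactose 53.58 g

Working volume: 1.78 L.
HEPES: 42.2 mmol/L × 238.3 g/mol × 1.78 L ÷ 1000 = 17.90 g
ammonium sulfate: 39.3 mmol/L × 132.1 g/mol × 1.78 L ÷ 1000 = 9.24 g
sodium molybdate dihydrate: 10.9 µmol/L × 241.95 g/mol × 1.78 L ÷ 1000 = 4.69 mg
potassium chloride: 108 mmol/L × 74.5 g/mol × 1.78 L ÷ 1000 = 14.32 g
lactose: 30.1 g/L × 1.78 L = 53.58 g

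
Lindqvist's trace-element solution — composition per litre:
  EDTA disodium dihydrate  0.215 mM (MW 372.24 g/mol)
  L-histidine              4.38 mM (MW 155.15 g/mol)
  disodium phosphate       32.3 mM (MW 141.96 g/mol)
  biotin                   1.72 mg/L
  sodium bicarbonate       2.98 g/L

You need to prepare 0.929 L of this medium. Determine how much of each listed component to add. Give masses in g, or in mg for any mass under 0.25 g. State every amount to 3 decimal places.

Scale factor relative to 1 L: 0.929.
EDTA disodium dihydrate: 0.215 mmol/L × 372.24 mg/mmol × 0.929 L = 74.349 mg
L-histidine: 4.38 mmol/L × 155.15 g/mol × 0.929 L ÷ 1000 = 0.631 g
disodium phosphate: 32.3 mmol/L × 141.96 g/mol × 0.929 L ÷ 1000 = 4.260 g
biotin: 1.72 mg/L × 0.929 L = 1.598 mg
sodium bicarbonate: 2.98 g/L × 0.929 L = 2.768 g

EDTA disodium dihydrate 74.349 mg; L-histidine 0.631 g; disodium phosphate 4.260 g; biotin 1.598 mg; sodium bicarbonate 2.768 g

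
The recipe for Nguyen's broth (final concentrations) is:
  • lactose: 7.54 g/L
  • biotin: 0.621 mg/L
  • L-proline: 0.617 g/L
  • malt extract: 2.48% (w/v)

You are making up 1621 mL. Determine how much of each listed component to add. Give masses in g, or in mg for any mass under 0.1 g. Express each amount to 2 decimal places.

lactose 12.22 g; biotin 1.01 mg; L-proline 1.00 g; malt extract 40.20 g

Scale factor relative to 1 L: 1.621.
lactose: 7.54 g/L × 1.621 L = 12.22 g
biotin: 0.621 mg/L × 1.621 L = 1.01 mg
L-proline: 0.617 g/L × 1.621 L = 1.00 g
malt extract: 2.48 g per 100 mL × 1621 mL ÷ 100 = 40.20 g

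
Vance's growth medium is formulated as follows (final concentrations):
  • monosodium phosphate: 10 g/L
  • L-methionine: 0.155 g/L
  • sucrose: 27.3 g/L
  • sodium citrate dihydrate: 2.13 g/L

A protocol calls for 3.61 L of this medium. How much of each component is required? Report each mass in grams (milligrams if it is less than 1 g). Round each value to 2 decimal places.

monosodium phosphate 36.10 g; L-methionine 559.55 mg; sucrose 98.55 g; sodium citrate dihydrate 7.69 g

Working volume: 3.61 L.
monosodium phosphate: 10 g/L × 3.61 L = 36.10 g
L-methionine: 0.155 g/L × 3.61 L = 0.55955 g = 559.55 mg
sucrose: 27.3 g/L × 3.61 L = 98.55 g
sodium citrate dihydrate: 2.13 g/L × 3.61 L = 7.69 g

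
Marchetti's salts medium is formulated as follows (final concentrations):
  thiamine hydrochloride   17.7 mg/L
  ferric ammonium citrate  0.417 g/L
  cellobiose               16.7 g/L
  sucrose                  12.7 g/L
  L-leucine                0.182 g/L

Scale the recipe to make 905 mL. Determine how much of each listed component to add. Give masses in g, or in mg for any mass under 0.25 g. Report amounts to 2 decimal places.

Scale factor relative to 1 L: 0.905.
thiamine hydrochloride: 17.7 mg/L × 0.905 L = 16.02 mg
ferric ammonium citrate: 0.417 g/L × 0.905 L = 0.38 g
cellobiose: 16.7 g/L × 0.905 L = 15.11 g
sucrose: 12.7 g/L × 0.905 L = 11.49 g
L-leucine: 0.182 g/L × 0.905 L = 0.16471 g = 164.71 mg

thiamine hydrochloride 16.02 mg; ferric ammonium citrate 0.38 g; cellobiose 15.11 g; sucrose 11.49 g; L-leucine 164.71 mg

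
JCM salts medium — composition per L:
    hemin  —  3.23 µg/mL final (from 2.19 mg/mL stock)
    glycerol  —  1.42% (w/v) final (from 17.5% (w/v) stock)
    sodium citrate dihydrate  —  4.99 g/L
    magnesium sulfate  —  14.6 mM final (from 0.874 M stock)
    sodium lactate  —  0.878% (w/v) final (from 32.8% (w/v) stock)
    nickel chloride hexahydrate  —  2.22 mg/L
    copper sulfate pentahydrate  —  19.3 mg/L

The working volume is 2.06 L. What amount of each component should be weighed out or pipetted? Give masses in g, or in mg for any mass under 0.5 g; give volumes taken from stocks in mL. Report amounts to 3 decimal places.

Scale factor relative to 1 L: 2.06.
hemin: C1V1 = C2V2 → 3.23 µg/mL × 2060 mL ÷ 2190 µg/mL = 3.038 mL
glycerol: C1V1 = C2V2 → 1.42% ÷ 17.5% × 2060 mL = 167.154 mL
sodium citrate dihydrate: 4.99 g/L × 2.06 L = 10.279 g
magnesium sulfate: V = C2·V2/C1 = 14.6 mM × 2060 mL ÷ 874 mM = 34.412 mL
sodium lactate: C1V1 = C2V2 → 0.878% ÷ 32.8% × 2060 mL = 55.143 mL
nickel chloride hexahydrate: 2.22 mg/L × 2.06 L = 4.573 mg
copper sulfate pentahydrate: 19.3 mg/L × 2.06 L = 39.758 mg

hemin 3.038 mL; glycerol 167.154 mL; sodium citrate dihydrate 10.279 g; magnesium sulfate 34.412 mL; sodium lactate 55.143 mL; nickel chloride hexahydrate 4.573 mg; copper sulfate pentahydrate 39.758 mg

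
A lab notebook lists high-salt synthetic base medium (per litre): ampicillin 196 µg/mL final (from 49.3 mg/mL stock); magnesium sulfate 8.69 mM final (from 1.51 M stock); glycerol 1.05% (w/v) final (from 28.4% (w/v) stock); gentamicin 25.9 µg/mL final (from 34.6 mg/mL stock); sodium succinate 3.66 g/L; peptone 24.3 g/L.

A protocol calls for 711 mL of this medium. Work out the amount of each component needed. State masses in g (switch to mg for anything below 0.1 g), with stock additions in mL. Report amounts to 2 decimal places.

Working volume: 711 mL = 0.711 L.
ampicillin: C1V1 = C2V2 → 196 µg/mL × 711 mL ÷ 49300 µg/mL = 2.83 mL
magnesium sulfate: C1V1 = C2V2 → 8.69 mM × 711 mL ÷ 1510 mM = 4.09 mL
glycerol: C1V1 = C2V2 → 1.05% ÷ 28.4% × 711 mL = 26.29 mL
gentamicin: dilute stock: 25.9 µg/mL × 711 mL ÷ 34600 µg/mL = 0.53 mL
sodium succinate: 3.66 g/L × 0.711 L = 2.60 g
peptone: 24.3 g/L × 0.711 L = 17.28 g

ampicillin 2.83 mL; magnesium sulfate 4.09 mL; glycerol 26.29 mL; gentamicin 0.53 mL; sodium succinate 2.60 g; peptone 17.28 g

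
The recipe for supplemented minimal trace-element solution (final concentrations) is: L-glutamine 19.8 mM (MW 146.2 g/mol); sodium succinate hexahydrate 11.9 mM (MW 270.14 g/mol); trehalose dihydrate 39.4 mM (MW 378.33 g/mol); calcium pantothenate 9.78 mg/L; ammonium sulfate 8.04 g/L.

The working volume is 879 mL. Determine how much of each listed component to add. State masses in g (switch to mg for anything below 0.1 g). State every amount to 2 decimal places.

L-glutamine 2.54 g; sodium succinate hexahydrate 2.83 g; trehalose dihydrate 13.10 g; calcium pantothenate 8.60 mg; ammonium sulfate 7.07 g

Working volume: 879 mL = 0.879 L.
L-glutamine: 19.8 mmol/L × 146.2 g/mol × 0.879 L ÷ 1000 = 2.54 g
sodium succinate hexahydrate: 11.9 mmol/L × 270.14 g/mol × 0.879 L ÷ 1000 = 2.83 g
trehalose dihydrate: 39.4 mmol/L × 378.33 g/mol × 0.879 L ÷ 1000 = 13.10 g
calcium pantothenate: 9.78 mg/L × 0.879 L = 8.60 mg
ammonium sulfate: 8.04 g/L × 0.879 L = 7.07 g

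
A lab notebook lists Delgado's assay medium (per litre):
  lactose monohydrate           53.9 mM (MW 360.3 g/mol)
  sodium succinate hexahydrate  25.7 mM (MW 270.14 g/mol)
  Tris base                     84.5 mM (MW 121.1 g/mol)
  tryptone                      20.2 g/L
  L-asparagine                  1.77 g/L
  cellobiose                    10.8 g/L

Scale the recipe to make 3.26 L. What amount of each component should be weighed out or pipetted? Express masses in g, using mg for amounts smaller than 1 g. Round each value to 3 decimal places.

lactose monohydrate 63.310 g; sodium succinate hexahydrate 22.633 g; Tris base 33.359 g; tryptone 65.852 g; L-asparagine 5.770 g; cellobiose 35.208 g

Working volume: 3.26 L.
lactose monohydrate: 53.9 mmol/L × 360.3 g/mol × 3.26 L ÷ 1000 = 63.310 g
sodium succinate hexahydrate: 25.7 mmol/L × 270.14 g/mol × 3.26 L ÷ 1000 = 22.633 g
Tris base: 84.5 mmol/L × 121.1 g/mol × 3.26 L ÷ 1000 = 33.359 g
tryptone: 20.2 g/L × 3.26 L = 65.852 g
L-asparagine: 1.77 g/L × 3.26 L = 5.770 g
cellobiose: 10.8 g/L × 3.26 L = 35.208 g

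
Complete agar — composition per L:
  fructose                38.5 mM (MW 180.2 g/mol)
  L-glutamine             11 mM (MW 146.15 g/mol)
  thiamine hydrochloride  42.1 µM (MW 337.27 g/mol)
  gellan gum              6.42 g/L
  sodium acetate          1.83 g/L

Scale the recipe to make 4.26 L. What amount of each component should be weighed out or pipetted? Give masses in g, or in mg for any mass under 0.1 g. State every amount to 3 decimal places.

fructose 29.555 g; L-glutamine 6.849 g; thiamine hydrochloride 60.488 mg; gellan gum 27.349 g; sodium acetate 7.796 g

Working volume: 4.26 L.
fructose: 38.5 mmol/L × 180.2 g/mol × 4.26 L ÷ 1000 = 29.555 g
L-glutamine: 11 mmol/L × 146.15 g/mol × 4.26 L ÷ 1000 = 6.849 g
thiamine hydrochloride: 42.1 µmol/L × 337.27 g/mol × 4.26 L ÷ 1000 = 60.488 mg
gellan gum: 6.42 g/L × 4.26 L = 27.349 g
sodium acetate: 1.83 g/L × 4.26 L = 7.796 g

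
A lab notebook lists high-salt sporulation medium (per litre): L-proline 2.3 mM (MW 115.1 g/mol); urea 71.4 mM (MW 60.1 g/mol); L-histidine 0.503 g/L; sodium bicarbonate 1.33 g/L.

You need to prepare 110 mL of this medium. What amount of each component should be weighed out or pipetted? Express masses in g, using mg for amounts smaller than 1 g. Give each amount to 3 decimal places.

L-proline 29.120 mg; urea 472.025 mg; L-histidine 55.330 mg; sodium bicarbonate 146.300 mg

Working volume: 110 mL = 0.11 L.
L-proline: 2.3 mmol/L × 115.1 mg/mmol × 0.11 L = 29.120 mg
urea: 71.4 mmol/L × 60.1 mg/mmol × 0.11 L = 472.025 mg
L-histidine: 0.503 g/L × 0.11 L = 0.05533 g = 55.330 mg
sodium bicarbonate: 1.33 g/L × 0.11 L = 0.1463 g = 146.300 mg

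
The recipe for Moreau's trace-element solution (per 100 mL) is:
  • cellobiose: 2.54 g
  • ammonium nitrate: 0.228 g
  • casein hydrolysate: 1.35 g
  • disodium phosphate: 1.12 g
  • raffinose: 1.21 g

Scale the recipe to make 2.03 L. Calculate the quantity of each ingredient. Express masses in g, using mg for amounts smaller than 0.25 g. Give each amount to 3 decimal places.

cellobiose 51.562 g; ammonium nitrate 4.628 g; casein hydrolysate 27.405 g; disodium phosphate 22.736 g; raffinose 24.563 g

Ratio of target to recipe volume: 2030 / 100 = 20.3.
cellobiose: 2.54 g × (2030 mL / 100 mL) = 51.562 g
ammonium nitrate: 0.228 g × (2030 mL / 100 mL) = 4.628 g
casein hydrolysate: 1.35 g × (2030 mL / 100 mL) = 27.405 g
disodium phosphate: 1.12 g × (2030 mL / 100 mL) = 22.736 g
raffinose: 1.21 g × (2030 mL / 100 mL) = 24.563 g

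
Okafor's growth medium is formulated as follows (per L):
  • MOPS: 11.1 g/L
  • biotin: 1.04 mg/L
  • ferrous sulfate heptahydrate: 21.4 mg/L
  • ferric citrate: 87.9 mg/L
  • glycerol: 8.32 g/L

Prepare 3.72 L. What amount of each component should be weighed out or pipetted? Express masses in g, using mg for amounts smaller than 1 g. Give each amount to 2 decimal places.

MOPS 41.29 g; biotin 3.87 mg; ferrous sulfate heptahydrate 79.61 mg; ferric citrate 326.99 mg; glycerol 30.95 g

Working volume: 3.72 L.
MOPS: 11.1 g/L × 3.72 L = 41.29 g
biotin: 1.04 mg/L × 3.72 L = 3.87 mg
ferrous sulfate heptahydrate: 21.4 mg/L × 3.72 L = 79.61 mg
ferric citrate: 87.9 mg/L × 3.72 L = 326.99 mg
glycerol: 8.32 g/L × 3.72 L = 30.95 g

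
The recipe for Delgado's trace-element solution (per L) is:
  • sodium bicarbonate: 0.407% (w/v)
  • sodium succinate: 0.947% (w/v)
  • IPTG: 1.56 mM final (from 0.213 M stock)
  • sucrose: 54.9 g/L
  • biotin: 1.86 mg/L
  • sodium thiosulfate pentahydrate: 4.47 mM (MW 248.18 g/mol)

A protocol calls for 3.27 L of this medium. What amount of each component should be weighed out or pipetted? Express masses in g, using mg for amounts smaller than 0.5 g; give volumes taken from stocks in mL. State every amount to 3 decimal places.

sodium bicarbonate 13.309 g; sodium succinate 30.967 g; IPTG 23.949 mL; sucrose 179.523 g; biotin 6.082 mg; sodium thiosulfate pentahydrate 3.628 g

Working volume: 3.27 L.
sodium bicarbonate: 0.407 g per 100 mL × 3270 mL ÷ 100 = 13.309 g
sodium succinate: 0.947 g per 100 mL × 3270 mL ÷ 100 = 30.967 g
IPTG: V = C2·V2/C1 = 1.56 mM × 3270 mL ÷ 213 mM = 23.949 mL
sucrose: 54.9 g/L × 3.27 L = 179.523 g
biotin: 1.86 mg/L × 3.27 L = 6.082 mg
sodium thiosulfate pentahydrate: 4.47 mmol/L × 248.18 g/mol × 3.27 L ÷ 1000 = 3.628 g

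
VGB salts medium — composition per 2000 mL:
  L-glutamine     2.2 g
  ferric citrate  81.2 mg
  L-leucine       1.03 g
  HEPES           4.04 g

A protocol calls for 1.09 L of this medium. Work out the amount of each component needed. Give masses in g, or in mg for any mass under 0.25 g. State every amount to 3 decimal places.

L-glutamine 1.199 g; ferric citrate 44.254 mg; L-leucine 0.561 g; HEPES 2.202 g

Scale factor = 1090 mL / 2000 mL = 0.545.
L-glutamine: 2.2 g × (1090 mL / 2000 mL) = 1.199 g
ferric citrate: 81.2 mg × (1090 mL / 2000 mL) = 44.254 mg
L-leucine: 1.03 g × (1090 mL / 2000 mL) = 0.561 g
HEPES: 4.04 g × (1090 mL / 2000 mL) = 2.202 g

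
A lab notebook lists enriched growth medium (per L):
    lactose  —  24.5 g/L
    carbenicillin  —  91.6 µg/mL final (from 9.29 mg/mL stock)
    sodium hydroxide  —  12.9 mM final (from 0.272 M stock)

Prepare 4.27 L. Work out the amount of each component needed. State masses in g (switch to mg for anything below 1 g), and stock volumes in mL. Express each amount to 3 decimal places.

lactose 104.615 g; carbenicillin 42.102 mL; sodium hydroxide 202.511 mL

Scale factor relative to 1 L: 4.27.
lactose: 24.5 g/L × 4.27 L = 104.615 g
carbenicillin: dilute stock: 91.6 µg/mL × 4270 mL ÷ 9290 µg/mL = 42.102 mL
sodium hydroxide: C1V1 = C2V2 → 12.9 mM × 4270 mL ÷ 272 mM = 202.511 mL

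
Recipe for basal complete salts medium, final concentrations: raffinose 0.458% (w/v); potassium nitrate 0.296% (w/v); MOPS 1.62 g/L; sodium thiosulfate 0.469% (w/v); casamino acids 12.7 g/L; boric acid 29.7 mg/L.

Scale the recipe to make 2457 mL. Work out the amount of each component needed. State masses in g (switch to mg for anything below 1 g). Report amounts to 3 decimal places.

Working volume: 2457 mL = 2.457 L.
raffinose: 0.458% w/v = 4.58 g/L → 4.58 × 2.457 L = 11.253 g
potassium nitrate: 0.296% w/v = 2.96 g/L → 2.96 × 2.457 L = 7.273 g
MOPS: 1.62 g/L × 2.457 L = 3.980 g
sodium thiosulfate: 0.469% w/v = 4.69 g/L → 4.69 × 2.457 L = 11.523 g
casamino acids: 12.7 g/L × 2.457 L = 31.204 g
boric acid: 29.7 mg/L × 2.457 L = 72.973 mg

raffinose 11.253 g; potassium nitrate 7.273 g; MOPS 3.980 g; sodium thiosulfate 11.523 g; casamino acids 31.204 g; boric acid 72.973 mg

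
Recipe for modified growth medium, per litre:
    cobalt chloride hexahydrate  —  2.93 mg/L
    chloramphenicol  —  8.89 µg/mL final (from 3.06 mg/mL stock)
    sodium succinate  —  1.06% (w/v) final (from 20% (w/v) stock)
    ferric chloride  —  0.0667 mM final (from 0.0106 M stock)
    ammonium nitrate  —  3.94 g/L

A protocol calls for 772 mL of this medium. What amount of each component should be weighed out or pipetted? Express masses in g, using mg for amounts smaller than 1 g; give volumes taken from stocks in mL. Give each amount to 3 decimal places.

cobalt chloride hexahydrate 2.262 mg; chloramphenicol 2.243 mL; sodium succinate 40.916 mL; ferric chloride 4.858 mL; ammonium nitrate 3.042 g

Scale factor relative to 1 L: 0.772.
cobalt chloride hexahydrate: 2.93 mg/L × 0.772 L = 2.262 mg
chloramphenicol: V = C2·V2/C1 = 8.89 µg/mL × 772 mL ÷ 3060 µg/mL = 2.243 mL
sodium succinate: dilute stock: 1.06% ÷ 20% × 772 mL = 40.916 mL
ferric chloride: dilute stock: 0.0667 mM × 772 mL ÷ 10.6 mM = 4.858 mL
ammonium nitrate: 3.94 g/L × 0.772 L = 3.042 g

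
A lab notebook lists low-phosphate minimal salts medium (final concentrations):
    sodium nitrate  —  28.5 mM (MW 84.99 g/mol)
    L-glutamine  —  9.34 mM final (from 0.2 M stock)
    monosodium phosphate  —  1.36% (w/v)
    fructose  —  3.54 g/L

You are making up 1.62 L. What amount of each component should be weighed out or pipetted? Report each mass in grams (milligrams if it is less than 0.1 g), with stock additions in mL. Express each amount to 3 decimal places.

sodium nitrate 3.924 g; L-glutamine 75.654 mL; monosodium phosphate 22.032 g; fructose 5.735 g

Working volume: 1.62 L.
sodium nitrate: 28.5 mmol/L × 84.99 g/mol × 1.62 L ÷ 1000 = 3.924 g
L-glutamine: V = C2·V2/C1 = 9.34 mM × 1620 mL ÷ 200 mM = 75.654 mL
monosodium phosphate: 1.36 g per 100 mL × 1620 mL ÷ 100 = 22.032 g
fructose: 3.54 g/L × 1.62 L = 5.735 g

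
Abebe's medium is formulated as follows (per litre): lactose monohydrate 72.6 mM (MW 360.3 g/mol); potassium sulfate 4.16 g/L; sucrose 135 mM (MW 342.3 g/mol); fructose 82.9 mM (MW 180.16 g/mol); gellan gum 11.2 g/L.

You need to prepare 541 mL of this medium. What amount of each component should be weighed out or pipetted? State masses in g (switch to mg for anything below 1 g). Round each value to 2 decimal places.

Scale factor relative to 1 L: 0.541.
lactose monohydrate: 72.6 mmol/L × 360.3 g/mol × 0.541 L ÷ 1000 = 14.15 g
potassium sulfate: 4.16 g/L × 0.541 L = 2.25 g
sucrose: 135 mmol/L × 342.3 g/mol × 0.541 L ÷ 1000 = 25.00 g
fructose: 82.9 mmol/L × 180.16 g/mol × 0.541 L ÷ 1000 = 8.08 g
gellan gum: 11.2 g/L × 0.541 L = 6.06 g

lactose monohydrate 14.15 g; potassium sulfate 2.25 g; sucrose 25.00 g; fructose 8.08 g; gellan gum 6.06 g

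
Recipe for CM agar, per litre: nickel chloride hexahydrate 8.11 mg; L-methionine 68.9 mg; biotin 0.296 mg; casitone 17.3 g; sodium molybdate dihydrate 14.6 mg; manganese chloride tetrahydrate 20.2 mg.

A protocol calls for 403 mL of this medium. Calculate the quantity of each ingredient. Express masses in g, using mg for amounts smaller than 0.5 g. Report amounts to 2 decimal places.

Scale factor = 403 mL / 1000 mL = 0.403.
nickel chloride hexahydrate: 8.11 mg × (403 mL / 1000 mL) = 3.27 mg
L-methionine: 68.9 mg × (403 mL / 1000 mL) = 27.77 mg
biotin: 0.296 mg × (403 mL / 1000 mL) = 0.12 mg
casitone: 17.3 g × (403 mL / 1000 mL) = 6.97 g
sodium molybdate dihydrate: 14.6 mg × (403 mL / 1000 mL) = 5.88 mg
manganese chloride tetrahydrate: 20.2 mg × (403 mL / 1000 mL) = 8.14 mg

nickel chloride hexahydrate 3.27 mg; L-methionine 27.77 mg; biotin 0.12 mg; casitone 6.97 g; sodium molybdate dihydrate 5.88 mg; manganese chloride tetrahydrate 8.14 mg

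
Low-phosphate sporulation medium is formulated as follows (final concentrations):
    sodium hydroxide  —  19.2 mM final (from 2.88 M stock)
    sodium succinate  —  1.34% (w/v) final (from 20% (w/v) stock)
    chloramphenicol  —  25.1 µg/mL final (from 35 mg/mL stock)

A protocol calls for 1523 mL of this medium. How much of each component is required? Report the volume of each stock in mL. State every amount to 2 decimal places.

sodium hydroxide 10.15 mL; sodium succinate 102.04 mL; chloramphenicol 1.09 mL

Working volume: 1523 mL = 1.523 L.
sodium hydroxide: V = C2·V2/C1 = 19.2 mM × 1523 mL ÷ 2880 mM = 10.15 mL
sodium succinate: V = C2·V2/C1 = 1.34% ÷ 20% × 1523 mL = 102.04 mL
chloramphenicol: V = C2·V2/C1 = 25.1 µg/mL × 1523 mL ÷ 35000 µg/mL = 1.09 mL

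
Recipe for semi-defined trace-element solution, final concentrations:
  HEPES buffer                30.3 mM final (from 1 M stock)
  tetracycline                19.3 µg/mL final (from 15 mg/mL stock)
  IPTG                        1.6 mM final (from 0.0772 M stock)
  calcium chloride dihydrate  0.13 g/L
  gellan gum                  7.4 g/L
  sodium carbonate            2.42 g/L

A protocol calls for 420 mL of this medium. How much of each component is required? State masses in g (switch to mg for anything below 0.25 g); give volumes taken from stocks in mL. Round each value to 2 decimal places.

HEPES buffer 12.73 mL; tetracycline 0.54 mL; IPTG 8.70 mL; calcium chloride dihydrate 54.60 mg; gellan gum 3.11 g; sodium carbonate 1.02 g

Target volume = 420 mL = 0.42 L.
HEPES buffer: V = C2·V2/C1 = 30.3 mM × 420 mL ÷ 1000 mM = 12.73 mL
tetracycline: V = C2·V2/C1 = 19.3 µg/mL × 420 mL ÷ 15000 µg/mL = 0.54 mL
IPTG: dilute stock: 1.6 mM × 420 mL ÷ 77.2 mM = 8.70 mL
calcium chloride dihydrate: 0.13 g/L × 0.42 L = 0.0546 g = 54.60 mg
gellan gum: 7.4 g/L × 0.42 L = 3.11 g
sodium carbonate: 2.42 g/L × 0.42 L = 1.02 g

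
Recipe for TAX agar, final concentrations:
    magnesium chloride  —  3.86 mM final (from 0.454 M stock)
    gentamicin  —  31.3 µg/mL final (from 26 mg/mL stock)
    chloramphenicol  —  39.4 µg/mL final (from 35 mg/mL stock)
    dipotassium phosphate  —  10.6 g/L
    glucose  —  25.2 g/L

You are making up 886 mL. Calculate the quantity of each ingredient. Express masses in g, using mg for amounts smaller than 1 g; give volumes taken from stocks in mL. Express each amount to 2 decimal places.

magnesium chloride 7.53 mL; gentamicin 1.07 mL; chloramphenicol 1.00 mL; dipotassium phosphate 9.39 g; glucose 22.33 g

Working volume: 886 mL = 0.886 L.
magnesium chloride: dilute stock: 3.86 mM × 886 mL ÷ 454 mM = 7.53 mL
gentamicin: C1V1 = C2V2 → 31.3 µg/mL × 886 mL ÷ 26000 µg/mL = 1.07 mL
chloramphenicol: V = C2·V2/C1 = 39.4 µg/mL × 886 mL ÷ 35000 µg/mL = 1.00 mL
dipotassium phosphate: 10.6 g/L × 0.886 L = 9.39 g
glucose: 25.2 g/L × 0.886 L = 22.33 g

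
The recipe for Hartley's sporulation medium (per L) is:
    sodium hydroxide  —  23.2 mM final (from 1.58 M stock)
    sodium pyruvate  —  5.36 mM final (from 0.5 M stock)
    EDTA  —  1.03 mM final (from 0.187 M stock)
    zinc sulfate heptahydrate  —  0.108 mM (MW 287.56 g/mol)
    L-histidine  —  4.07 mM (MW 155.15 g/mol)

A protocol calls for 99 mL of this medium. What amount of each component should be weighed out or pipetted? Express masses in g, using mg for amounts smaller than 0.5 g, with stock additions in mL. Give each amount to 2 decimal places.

sodium hydroxide 1.45 mL; sodium pyruvate 1.06 mL; EDTA 0.55 mL; zinc sulfate heptahydrate 3.07 mg; L-histidine 62.51 mg

Target volume = 99 mL = 0.099 L.
sodium hydroxide: V = C2·V2/C1 = 23.2 mM × 99 mL ÷ 1580 mM = 1.45 mL
sodium pyruvate: C1V1 = C2V2 → 5.36 mM × 99 mL ÷ 500 mM = 1.06 mL
EDTA: V = C2·V2/C1 = 1.03 mM × 99 mL ÷ 187 mM = 0.55 mL
zinc sulfate heptahydrate: 0.108 mmol/L × 287.56 mg/mmol × 0.099 L = 3.07 mg
L-histidine: 4.07 mmol/L × 155.15 mg/mmol × 0.099 L = 62.51 mg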